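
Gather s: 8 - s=8 - s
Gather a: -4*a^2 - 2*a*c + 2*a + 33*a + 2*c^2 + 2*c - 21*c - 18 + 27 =-4*a^2 + a*(35 - 2*c) + 2*c^2 - 19*c + 9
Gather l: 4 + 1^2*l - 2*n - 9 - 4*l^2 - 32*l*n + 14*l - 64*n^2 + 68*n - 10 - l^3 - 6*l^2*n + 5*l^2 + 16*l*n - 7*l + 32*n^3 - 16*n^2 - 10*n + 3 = -l^3 + l^2*(1 - 6*n) + l*(8 - 16*n) + 32*n^3 - 80*n^2 + 56*n - 12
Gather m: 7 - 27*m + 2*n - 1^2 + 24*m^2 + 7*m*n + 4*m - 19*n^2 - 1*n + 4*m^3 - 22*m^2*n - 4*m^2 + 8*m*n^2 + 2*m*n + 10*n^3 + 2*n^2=4*m^3 + m^2*(20 - 22*n) + m*(8*n^2 + 9*n - 23) + 10*n^3 - 17*n^2 + n + 6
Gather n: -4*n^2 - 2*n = -4*n^2 - 2*n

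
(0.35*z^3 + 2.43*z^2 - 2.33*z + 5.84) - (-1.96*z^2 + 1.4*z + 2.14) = 0.35*z^3 + 4.39*z^2 - 3.73*z + 3.7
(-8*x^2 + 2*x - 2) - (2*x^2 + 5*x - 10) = -10*x^2 - 3*x + 8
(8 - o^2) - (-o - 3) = -o^2 + o + 11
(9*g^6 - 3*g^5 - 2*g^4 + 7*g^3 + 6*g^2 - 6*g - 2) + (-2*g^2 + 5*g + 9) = 9*g^6 - 3*g^5 - 2*g^4 + 7*g^3 + 4*g^2 - g + 7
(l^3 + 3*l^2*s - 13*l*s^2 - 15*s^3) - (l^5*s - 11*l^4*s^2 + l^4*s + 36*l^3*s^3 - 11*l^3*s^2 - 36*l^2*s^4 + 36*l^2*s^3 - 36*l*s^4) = -l^5*s + 11*l^4*s^2 - l^4*s - 36*l^3*s^3 + 11*l^3*s^2 + l^3 + 36*l^2*s^4 - 36*l^2*s^3 + 3*l^2*s + 36*l*s^4 - 13*l*s^2 - 15*s^3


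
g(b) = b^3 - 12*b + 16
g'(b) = 3*b^2 - 12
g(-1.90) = 31.94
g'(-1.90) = -1.17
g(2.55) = 1.98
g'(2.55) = 7.51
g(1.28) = 2.74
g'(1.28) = -7.08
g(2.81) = 4.47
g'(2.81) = 11.69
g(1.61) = 0.85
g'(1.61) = -4.22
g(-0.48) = 21.65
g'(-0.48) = -11.31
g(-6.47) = -177.20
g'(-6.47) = 113.58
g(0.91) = 5.83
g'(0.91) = -9.52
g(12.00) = 1600.00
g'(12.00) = 420.00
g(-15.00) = -3179.00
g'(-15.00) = 663.00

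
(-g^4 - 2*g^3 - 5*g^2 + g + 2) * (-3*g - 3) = 3*g^5 + 9*g^4 + 21*g^3 + 12*g^2 - 9*g - 6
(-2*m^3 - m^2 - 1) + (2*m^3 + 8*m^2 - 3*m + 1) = 7*m^2 - 3*m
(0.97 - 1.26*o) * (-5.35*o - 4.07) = 6.741*o^2 - 0.0612999999999992*o - 3.9479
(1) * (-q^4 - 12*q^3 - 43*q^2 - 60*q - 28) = -q^4 - 12*q^3 - 43*q^2 - 60*q - 28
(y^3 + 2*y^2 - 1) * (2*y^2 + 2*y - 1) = 2*y^5 + 6*y^4 + 3*y^3 - 4*y^2 - 2*y + 1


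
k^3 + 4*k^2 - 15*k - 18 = (k - 3)*(k + 1)*(k + 6)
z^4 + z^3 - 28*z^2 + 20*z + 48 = (z - 4)*(z - 2)*(z + 1)*(z + 6)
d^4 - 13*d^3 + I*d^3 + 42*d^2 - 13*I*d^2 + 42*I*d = d*(d - 7)*(d - 6)*(d + I)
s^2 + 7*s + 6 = (s + 1)*(s + 6)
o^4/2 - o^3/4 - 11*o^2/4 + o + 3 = (o/2 + 1/2)*(o - 2)*(o - 3/2)*(o + 2)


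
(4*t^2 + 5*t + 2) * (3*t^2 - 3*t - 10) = 12*t^4 + 3*t^3 - 49*t^2 - 56*t - 20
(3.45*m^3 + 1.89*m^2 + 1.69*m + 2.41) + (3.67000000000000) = 3.45*m^3 + 1.89*m^2 + 1.69*m + 6.08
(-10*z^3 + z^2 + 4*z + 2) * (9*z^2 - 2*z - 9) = -90*z^5 + 29*z^4 + 124*z^3 + z^2 - 40*z - 18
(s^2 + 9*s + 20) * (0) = 0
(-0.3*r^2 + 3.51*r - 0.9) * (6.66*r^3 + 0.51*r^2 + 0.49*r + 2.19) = -1.998*r^5 + 23.2236*r^4 - 4.3509*r^3 + 0.6039*r^2 + 7.2459*r - 1.971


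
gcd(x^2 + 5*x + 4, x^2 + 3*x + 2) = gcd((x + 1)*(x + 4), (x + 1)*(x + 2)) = x + 1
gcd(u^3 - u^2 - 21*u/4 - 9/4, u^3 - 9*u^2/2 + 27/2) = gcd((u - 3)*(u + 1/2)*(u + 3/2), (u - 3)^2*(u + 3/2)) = u^2 - 3*u/2 - 9/2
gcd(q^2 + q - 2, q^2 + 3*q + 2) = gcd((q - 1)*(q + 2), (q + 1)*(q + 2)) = q + 2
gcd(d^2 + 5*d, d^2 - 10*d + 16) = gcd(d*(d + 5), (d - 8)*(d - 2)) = 1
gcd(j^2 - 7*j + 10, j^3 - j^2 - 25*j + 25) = j - 5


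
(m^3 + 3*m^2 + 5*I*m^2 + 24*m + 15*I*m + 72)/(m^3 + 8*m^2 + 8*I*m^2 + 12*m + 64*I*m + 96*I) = (m^2 + 3*m*(1 - I) - 9*I)/(m^2 + 8*m + 12)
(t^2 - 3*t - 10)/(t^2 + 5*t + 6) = (t - 5)/(t + 3)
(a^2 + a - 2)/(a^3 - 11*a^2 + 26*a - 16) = (a + 2)/(a^2 - 10*a + 16)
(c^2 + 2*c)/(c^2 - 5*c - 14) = c/(c - 7)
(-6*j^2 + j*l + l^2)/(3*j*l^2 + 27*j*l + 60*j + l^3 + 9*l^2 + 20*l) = (-2*j + l)/(l^2 + 9*l + 20)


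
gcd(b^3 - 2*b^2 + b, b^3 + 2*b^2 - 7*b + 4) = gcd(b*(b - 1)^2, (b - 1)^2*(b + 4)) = b^2 - 2*b + 1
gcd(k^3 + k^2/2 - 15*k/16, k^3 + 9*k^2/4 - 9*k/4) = k^2 - 3*k/4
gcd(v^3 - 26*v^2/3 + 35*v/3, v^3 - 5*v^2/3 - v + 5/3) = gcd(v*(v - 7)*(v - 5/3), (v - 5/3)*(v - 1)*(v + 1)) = v - 5/3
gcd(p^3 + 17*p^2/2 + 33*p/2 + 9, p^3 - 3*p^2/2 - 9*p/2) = p + 3/2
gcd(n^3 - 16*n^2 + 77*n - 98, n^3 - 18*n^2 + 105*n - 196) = n^2 - 14*n + 49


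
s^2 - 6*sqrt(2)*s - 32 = (s - 8*sqrt(2))*(s + 2*sqrt(2))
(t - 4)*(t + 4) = t^2 - 16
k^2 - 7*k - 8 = (k - 8)*(k + 1)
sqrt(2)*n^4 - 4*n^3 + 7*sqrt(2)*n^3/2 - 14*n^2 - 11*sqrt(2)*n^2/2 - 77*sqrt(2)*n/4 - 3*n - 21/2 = (n + 7/2)*(n - 3*sqrt(2))*(n + sqrt(2)/2)*(sqrt(2)*n + 1)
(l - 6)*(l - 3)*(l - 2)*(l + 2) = l^4 - 9*l^3 + 14*l^2 + 36*l - 72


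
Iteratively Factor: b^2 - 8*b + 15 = (b - 3)*(b - 5)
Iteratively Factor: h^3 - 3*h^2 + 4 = (h - 2)*(h^2 - h - 2) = (h - 2)^2*(h + 1)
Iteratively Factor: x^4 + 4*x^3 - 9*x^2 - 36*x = (x + 4)*(x^3 - 9*x) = (x - 3)*(x + 4)*(x^2 + 3*x) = (x - 3)*(x + 3)*(x + 4)*(x)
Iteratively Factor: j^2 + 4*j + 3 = (j + 1)*(j + 3)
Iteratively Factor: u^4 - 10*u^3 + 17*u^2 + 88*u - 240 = (u - 5)*(u^3 - 5*u^2 - 8*u + 48) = (u - 5)*(u + 3)*(u^2 - 8*u + 16) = (u - 5)*(u - 4)*(u + 3)*(u - 4)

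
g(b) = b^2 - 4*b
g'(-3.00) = -10.00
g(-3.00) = 21.00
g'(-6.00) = -16.00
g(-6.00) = 60.00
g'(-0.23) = -4.46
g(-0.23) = 0.97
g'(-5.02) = -14.04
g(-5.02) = 45.28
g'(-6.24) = -16.48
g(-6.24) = 63.90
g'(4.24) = 4.48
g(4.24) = 1.02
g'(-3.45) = -10.90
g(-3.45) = 25.70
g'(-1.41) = -6.82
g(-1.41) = 7.63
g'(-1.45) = -6.90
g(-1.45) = 7.90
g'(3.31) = 2.62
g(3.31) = -2.28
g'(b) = 2*b - 4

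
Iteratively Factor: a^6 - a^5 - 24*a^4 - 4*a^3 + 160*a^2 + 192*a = (a + 3)*(a^5 - 4*a^4 - 12*a^3 + 32*a^2 + 64*a) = (a + 2)*(a + 3)*(a^4 - 6*a^3 + 32*a) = (a + 2)^2*(a + 3)*(a^3 - 8*a^2 + 16*a) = (a - 4)*(a + 2)^2*(a + 3)*(a^2 - 4*a) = a*(a - 4)*(a + 2)^2*(a + 3)*(a - 4)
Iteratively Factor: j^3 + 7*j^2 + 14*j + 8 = (j + 2)*(j^2 + 5*j + 4) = (j + 1)*(j + 2)*(j + 4)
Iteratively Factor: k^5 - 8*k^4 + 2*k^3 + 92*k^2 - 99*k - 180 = (k - 5)*(k^4 - 3*k^3 - 13*k^2 + 27*k + 36) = (k - 5)*(k + 1)*(k^3 - 4*k^2 - 9*k + 36) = (k - 5)*(k - 4)*(k + 1)*(k^2 - 9) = (k - 5)*(k - 4)*(k + 1)*(k + 3)*(k - 3)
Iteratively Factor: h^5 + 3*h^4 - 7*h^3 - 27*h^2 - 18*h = (h)*(h^4 + 3*h^3 - 7*h^2 - 27*h - 18) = h*(h + 1)*(h^3 + 2*h^2 - 9*h - 18) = h*(h + 1)*(h + 2)*(h^2 - 9) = h*(h - 3)*(h + 1)*(h + 2)*(h + 3)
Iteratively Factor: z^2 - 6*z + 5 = (z - 1)*(z - 5)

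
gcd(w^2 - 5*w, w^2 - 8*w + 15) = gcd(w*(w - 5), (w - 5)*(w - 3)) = w - 5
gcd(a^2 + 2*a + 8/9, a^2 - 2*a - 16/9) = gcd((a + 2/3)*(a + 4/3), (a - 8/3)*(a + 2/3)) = a + 2/3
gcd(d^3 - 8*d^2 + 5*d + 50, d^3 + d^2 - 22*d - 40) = d^2 - 3*d - 10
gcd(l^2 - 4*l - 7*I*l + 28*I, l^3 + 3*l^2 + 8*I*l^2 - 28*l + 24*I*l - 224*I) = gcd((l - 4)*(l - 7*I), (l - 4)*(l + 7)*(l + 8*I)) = l - 4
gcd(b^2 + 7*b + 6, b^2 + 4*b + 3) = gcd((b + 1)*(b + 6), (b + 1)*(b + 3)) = b + 1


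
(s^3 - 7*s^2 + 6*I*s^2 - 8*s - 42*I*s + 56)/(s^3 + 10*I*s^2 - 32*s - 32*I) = (s - 7)/(s + 4*I)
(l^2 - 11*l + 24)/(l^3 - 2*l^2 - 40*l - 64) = (l - 3)/(l^2 + 6*l + 8)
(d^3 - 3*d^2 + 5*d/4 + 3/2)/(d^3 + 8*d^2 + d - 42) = (d^2 - d - 3/4)/(d^2 + 10*d + 21)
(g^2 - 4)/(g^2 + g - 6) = (g + 2)/(g + 3)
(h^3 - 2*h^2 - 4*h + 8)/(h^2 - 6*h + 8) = (h^2 - 4)/(h - 4)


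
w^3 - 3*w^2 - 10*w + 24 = (w - 4)*(w - 2)*(w + 3)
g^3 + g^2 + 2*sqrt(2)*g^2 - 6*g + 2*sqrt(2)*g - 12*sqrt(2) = (g - 2)*(g + 3)*(g + 2*sqrt(2))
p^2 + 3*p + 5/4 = (p + 1/2)*(p + 5/2)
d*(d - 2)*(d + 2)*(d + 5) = d^4 + 5*d^3 - 4*d^2 - 20*d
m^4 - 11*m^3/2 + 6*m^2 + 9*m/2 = m*(m - 3)^2*(m + 1/2)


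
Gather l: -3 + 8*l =8*l - 3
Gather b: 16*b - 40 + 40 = 16*b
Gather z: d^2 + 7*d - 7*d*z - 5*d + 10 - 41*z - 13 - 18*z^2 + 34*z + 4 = d^2 + 2*d - 18*z^2 + z*(-7*d - 7) + 1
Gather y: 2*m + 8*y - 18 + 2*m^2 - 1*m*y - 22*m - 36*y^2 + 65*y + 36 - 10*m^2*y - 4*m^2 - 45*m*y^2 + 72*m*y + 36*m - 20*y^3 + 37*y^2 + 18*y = -2*m^2 + 16*m - 20*y^3 + y^2*(1 - 45*m) + y*(-10*m^2 + 71*m + 91) + 18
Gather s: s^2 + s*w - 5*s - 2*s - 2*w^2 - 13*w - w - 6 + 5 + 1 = s^2 + s*(w - 7) - 2*w^2 - 14*w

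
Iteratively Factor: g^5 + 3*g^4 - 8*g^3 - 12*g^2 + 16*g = (g + 4)*(g^4 - g^3 - 4*g^2 + 4*g) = (g - 1)*(g + 4)*(g^3 - 4*g) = (g - 2)*(g - 1)*(g + 4)*(g^2 + 2*g) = g*(g - 2)*(g - 1)*(g + 4)*(g + 2)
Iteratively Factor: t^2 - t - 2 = (t - 2)*(t + 1)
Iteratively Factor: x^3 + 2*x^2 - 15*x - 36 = (x + 3)*(x^2 - x - 12) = (x - 4)*(x + 3)*(x + 3)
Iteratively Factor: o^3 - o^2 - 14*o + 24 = (o - 2)*(o^2 + o - 12) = (o - 2)*(o + 4)*(o - 3)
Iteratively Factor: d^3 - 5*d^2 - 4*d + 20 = (d - 2)*(d^2 - 3*d - 10) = (d - 5)*(d - 2)*(d + 2)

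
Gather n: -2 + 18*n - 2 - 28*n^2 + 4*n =-28*n^2 + 22*n - 4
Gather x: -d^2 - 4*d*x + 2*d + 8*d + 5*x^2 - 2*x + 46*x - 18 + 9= -d^2 + 10*d + 5*x^2 + x*(44 - 4*d) - 9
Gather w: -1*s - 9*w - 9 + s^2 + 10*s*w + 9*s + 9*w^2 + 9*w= s^2 + 10*s*w + 8*s + 9*w^2 - 9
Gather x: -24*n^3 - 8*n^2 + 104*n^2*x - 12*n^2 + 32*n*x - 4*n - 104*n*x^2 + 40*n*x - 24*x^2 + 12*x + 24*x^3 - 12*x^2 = -24*n^3 - 20*n^2 - 4*n + 24*x^3 + x^2*(-104*n - 36) + x*(104*n^2 + 72*n + 12)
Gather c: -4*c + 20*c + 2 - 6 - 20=16*c - 24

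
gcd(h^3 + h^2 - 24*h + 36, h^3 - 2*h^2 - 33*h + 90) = h^2 + 3*h - 18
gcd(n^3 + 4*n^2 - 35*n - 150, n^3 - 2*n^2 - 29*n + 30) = n^2 - n - 30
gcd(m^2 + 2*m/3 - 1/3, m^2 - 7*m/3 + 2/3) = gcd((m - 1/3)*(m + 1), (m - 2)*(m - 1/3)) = m - 1/3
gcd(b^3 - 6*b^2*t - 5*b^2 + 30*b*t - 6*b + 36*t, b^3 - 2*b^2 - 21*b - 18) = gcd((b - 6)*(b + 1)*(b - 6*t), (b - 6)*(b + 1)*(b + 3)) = b^2 - 5*b - 6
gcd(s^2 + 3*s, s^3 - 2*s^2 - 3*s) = s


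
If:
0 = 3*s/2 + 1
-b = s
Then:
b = 2/3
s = -2/3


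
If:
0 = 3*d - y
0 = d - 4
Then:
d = 4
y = 12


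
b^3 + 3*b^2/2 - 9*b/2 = b*(b - 3/2)*(b + 3)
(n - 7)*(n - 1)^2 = n^3 - 9*n^2 + 15*n - 7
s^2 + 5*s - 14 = (s - 2)*(s + 7)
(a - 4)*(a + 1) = a^2 - 3*a - 4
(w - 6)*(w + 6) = w^2 - 36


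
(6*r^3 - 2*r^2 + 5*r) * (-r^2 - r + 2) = -6*r^5 - 4*r^4 + 9*r^3 - 9*r^2 + 10*r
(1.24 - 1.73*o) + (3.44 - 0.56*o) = 4.68 - 2.29*o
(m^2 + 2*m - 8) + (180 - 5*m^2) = -4*m^2 + 2*m + 172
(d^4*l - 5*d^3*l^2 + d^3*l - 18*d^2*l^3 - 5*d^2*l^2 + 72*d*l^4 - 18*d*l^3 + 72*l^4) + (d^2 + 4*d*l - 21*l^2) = d^4*l - 5*d^3*l^2 + d^3*l - 18*d^2*l^3 - 5*d^2*l^2 + d^2 + 72*d*l^4 - 18*d*l^3 + 4*d*l + 72*l^4 - 21*l^2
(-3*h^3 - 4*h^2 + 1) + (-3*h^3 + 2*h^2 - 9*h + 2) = -6*h^3 - 2*h^2 - 9*h + 3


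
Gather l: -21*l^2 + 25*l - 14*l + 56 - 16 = -21*l^2 + 11*l + 40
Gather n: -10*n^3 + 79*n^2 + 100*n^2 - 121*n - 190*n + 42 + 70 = -10*n^3 + 179*n^2 - 311*n + 112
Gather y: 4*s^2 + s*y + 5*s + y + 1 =4*s^2 + 5*s + y*(s + 1) + 1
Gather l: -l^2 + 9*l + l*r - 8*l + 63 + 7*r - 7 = -l^2 + l*(r + 1) + 7*r + 56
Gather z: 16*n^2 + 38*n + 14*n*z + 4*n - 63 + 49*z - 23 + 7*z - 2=16*n^2 + 42*n + z*(14*n + 56) - 88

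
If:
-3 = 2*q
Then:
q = -3/2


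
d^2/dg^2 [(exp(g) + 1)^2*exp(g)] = (9*exp(2*g) + 8*exp(g) + 1)*exp(g)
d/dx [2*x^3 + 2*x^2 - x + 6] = 6*x^2 + 4*x - 1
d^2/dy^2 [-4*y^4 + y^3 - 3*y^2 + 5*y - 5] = -48*y^2 + 6*y - 6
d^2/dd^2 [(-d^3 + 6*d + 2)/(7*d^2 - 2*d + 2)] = 4*(152*d^3 + 153*d^2 - 174*d + 2)/(343*d^6 - 294*d^5 + 378*d^4 - 176*d^3 + 108*d^2 - 24*d + 8)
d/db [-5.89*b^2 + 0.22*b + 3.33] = 0.22 - 11.78*b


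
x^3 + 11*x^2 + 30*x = x*(x + 5)*(x + 6)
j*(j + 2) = j^2 + 2*j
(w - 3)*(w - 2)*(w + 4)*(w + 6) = w^4 + 5*w^3 - 20*w^2 - 60*w + 144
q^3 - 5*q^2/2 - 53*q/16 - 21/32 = (q - 7/2)*(q + 1/4)*(q + 3/4)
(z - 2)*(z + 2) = z^2 - 4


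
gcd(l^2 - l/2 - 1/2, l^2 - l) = l - 1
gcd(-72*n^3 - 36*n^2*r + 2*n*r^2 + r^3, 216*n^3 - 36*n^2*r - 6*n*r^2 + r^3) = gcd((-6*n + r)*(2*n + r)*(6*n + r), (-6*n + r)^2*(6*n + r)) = -36*n^2 + r^2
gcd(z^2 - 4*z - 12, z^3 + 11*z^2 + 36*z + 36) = z + 2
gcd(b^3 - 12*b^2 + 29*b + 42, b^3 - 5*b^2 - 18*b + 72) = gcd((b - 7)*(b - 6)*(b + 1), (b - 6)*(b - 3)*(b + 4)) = b - 6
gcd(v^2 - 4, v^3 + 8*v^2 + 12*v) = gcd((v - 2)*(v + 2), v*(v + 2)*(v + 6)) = v + 2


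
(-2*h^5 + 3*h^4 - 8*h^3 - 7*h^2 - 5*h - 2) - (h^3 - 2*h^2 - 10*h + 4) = -2*h^5 + 3*h^4 - 9*h^3 - 5*h^2 + 5*h - 6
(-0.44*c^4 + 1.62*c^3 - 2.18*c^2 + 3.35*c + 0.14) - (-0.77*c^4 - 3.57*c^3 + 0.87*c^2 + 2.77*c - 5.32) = 0.33*c^4 + 5.19*c^3 - 3.05*c^2 + 0.58*c + 5.46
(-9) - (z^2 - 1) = -z^2 - 8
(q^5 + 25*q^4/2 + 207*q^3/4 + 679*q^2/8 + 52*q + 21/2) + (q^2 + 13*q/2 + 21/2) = q^5 + 25*q^4/2 + 207*q^3/4 + 687*q^2/8 + 117*q/2 + 21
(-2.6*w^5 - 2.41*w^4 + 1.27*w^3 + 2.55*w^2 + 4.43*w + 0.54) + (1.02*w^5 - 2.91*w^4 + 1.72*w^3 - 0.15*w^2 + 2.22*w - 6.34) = -1.58*w^5 - 5.32*w^4 + 2.99*w^3 + 2.4*w^2 + 6.65*w - 5.8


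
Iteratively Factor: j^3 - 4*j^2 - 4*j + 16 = (j - 4)*(j^2 - 4) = (j - 4)*(j + 2)*(j - 2)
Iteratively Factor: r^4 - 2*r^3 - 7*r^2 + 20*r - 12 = (r - 1)*(r^3 - r^2 - 8*r + 12) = (r - 1)*(r + 3)*(r^2 - 4*r + 4) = (r - 2)*(r - 1)*(r + 3)*(r - 2)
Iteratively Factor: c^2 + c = (c)*(c + 1)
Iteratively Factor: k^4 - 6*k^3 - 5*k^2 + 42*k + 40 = (k - 4)*(k^3 - 2*k^2 - 13*k - 10) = (k - 5)*(k - 4)*(k^2 + 3*k + 2) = (k - 5)*(k - 4)*(k + 2)*(k + 1)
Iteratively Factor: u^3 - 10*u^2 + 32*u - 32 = (u - 4)*(u^2 - 6*u + 8) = (u - 4)^2*(u - 2)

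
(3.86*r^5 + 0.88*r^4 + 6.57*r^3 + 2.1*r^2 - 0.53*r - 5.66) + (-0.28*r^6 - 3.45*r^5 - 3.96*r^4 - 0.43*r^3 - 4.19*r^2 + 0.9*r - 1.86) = -0.28*r^6 + 0.41*r^5 - 3.08*r^4 + 6.14*r^3 - 2.09*r^2 + 0.37*r - 7.52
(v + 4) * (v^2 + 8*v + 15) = v^3 + 12*v^2 + 47*v + 60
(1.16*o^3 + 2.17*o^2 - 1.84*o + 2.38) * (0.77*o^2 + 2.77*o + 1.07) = 0.8932*o^5 + 4.8841*o^4 + 5.8353*o^3 - 0.9423*o^2 + 4.6238*o + 2.5466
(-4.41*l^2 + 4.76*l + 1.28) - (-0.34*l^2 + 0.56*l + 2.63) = -4.07*l^2 + 4.2*l - 1.35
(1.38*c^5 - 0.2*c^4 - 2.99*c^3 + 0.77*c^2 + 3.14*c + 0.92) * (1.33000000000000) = 1.8354*c^5 - 0.266*c^4 - 3.9767*c^3 + 1.0241*c^2 + 4.1762*c + 1.2236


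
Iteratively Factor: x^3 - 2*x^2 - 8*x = (x)*(x^2 - 2*x - 8) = x*(x - 4)*(x + 2)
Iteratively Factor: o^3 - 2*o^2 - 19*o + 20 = (o - 1)*(o^2 - o - 20) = (o - 5)*(o - 1)*(o + 4)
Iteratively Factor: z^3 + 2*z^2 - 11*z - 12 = (z - 3)*(z^2 + 5*z + 4) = (z - 3)*(z + 4)*(z + 1)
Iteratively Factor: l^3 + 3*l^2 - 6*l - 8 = (l - 2)*(l^2 + 5*l + 4) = (l - 2)*(l + 1)*(l + 4)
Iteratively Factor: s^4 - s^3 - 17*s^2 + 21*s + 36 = (s + 1)*(s^3 - 2*s^2 - 15*s + 36) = (s - 3)*(s + 1)*(s^2 + s - 12) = (s - 3)*(s + 1)*(s + 4)*(s - 3)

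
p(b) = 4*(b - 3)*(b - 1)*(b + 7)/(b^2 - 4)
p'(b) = -8*b*(b - 3)*(b - 1)*(b + 7)/(b^2 - 4)^2 + 4*(b - 3)*(b - 1)/(b^2 - 4) + 4*(b - 3)*(b + 7)/(b^2 - 4) + 4*(b - 1)*(b + 7)/(b^2 - 4)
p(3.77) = 9.00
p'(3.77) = 9.13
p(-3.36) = 55.39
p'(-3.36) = 44.86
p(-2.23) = 331.29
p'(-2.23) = 1422.27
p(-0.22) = -26.96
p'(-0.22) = 29.50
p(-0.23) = -27.26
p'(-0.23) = 29.75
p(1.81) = 46.92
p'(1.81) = 258.47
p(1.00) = 0.00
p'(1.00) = 21.33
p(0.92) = -1.67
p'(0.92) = 20.51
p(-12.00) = -27.86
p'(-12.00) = 4.80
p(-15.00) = -41.70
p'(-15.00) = 4.47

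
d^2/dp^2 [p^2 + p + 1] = 2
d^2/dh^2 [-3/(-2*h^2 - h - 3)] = 6*(-4*h^2 - 2*h + (4*h + 1)^2 - 6)/(2*h^2 + h + 3)^3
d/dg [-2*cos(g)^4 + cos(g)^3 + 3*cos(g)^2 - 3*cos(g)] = 3*sin(g)^3 + 2*sin(g)*cos(3*g)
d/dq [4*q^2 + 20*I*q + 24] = 8*q + 20*I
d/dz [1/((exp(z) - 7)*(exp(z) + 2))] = (5 - 2*exp(z))*exp(z)/(exp(4*z) - 10*exp(3*z) - 3*exp(2*z) + 140*exp(z) + 196)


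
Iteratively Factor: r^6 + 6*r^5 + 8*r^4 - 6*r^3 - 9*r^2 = (r + 3)*(r^5 + 3*r^4 - r^3 - 3*r^2) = r*(r + 3)*(r^4 + 3*r^3 - r^2 - 3*r) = r*(r - 1)*(r + 3)*(r^3 + 4*r^2 + 3*r) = r^2*(r - 1)*(r + 3)*(r^2 + 4*r + 3) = r^2*(r - 1)*(r + 3)^2*(r + 1)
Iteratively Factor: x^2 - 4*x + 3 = (x - 1)*(x - 3)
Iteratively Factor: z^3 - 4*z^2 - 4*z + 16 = (z - 2)*(z^2 - 2*z - 8) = (z - 2)*(z + 2)*(z - 4)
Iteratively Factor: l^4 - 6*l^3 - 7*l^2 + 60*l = (l + 3)*(l^3 - 9*l^2 + 20*l) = l*(l + 3)*(l^2 - 9*l + 20) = l*(l - 4)*(l + 3)*(l - 5)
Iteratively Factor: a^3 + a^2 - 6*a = (a - 2)*(a^2 + 3*a) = (a - 2)*(a + 3)*(a)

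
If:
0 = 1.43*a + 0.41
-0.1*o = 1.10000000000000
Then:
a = -0.29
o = -11.00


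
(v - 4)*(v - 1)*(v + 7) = v^3 + 2*v^2 - 31*v + 28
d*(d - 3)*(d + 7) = d^3 + 4*d^2 - 21*d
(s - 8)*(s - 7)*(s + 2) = s^3 - 13*s^2 + 26*s + 112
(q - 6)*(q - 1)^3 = q^4 - 9*q^3 + 21*q^2 - 19*q + 6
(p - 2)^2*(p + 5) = p^3 + p^2 - 16*p + 20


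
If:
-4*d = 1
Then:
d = -1/4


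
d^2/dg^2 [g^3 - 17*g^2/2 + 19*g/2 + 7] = 6*g - 17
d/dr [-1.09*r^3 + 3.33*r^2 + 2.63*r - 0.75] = -3.27*r^2 + 6.66*r + 2.63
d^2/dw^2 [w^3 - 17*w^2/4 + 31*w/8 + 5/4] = 6*w - 17/2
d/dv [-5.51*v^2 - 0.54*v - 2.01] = -11.02*v - 0.54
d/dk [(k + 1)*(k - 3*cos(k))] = k + (k + 1)*(3*sin(k) + 1) - 3*cos(k)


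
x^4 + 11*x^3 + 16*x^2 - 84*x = x*(x - 2)*(x + 6)*(x + 7)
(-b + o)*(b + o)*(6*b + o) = -6*b^3 - b^2*o + 6*b*o^2 + o^3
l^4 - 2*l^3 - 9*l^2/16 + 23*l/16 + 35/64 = (l - 7/4)*(l - 5/4)*(l + 1/2)^2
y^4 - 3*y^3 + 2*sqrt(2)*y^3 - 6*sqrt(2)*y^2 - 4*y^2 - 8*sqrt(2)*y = y*(y - 4)*(y + 1)*(y + 2*sqrt(2))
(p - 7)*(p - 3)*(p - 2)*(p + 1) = p^4 - 11*p^3 + 29*p^2 - p - 42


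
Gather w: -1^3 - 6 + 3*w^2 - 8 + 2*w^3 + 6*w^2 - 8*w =2*w^3 + 9*w^2 - 8*w - 15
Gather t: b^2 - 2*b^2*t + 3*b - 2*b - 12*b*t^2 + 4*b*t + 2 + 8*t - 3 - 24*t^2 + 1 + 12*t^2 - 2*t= b^2 + b + t^2*(-12*b - 12) + t*(-2*b^2 + 4*b + 6)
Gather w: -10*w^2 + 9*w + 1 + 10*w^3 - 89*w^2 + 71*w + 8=10*w^3 - 99*w^2 + 80*w + 9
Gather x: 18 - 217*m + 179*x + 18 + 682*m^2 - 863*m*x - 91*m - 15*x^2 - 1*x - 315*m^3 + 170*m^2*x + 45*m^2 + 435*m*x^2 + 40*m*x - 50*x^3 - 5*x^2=-315*m^3 + 727*m^2 - 308*m - 50*x^3 + x^2*(435*m - 20) + x*(170*m^2 - 823*m + 178) + 36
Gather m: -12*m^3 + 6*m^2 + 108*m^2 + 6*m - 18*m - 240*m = -12*m^3 + 114*m^2 - 252*m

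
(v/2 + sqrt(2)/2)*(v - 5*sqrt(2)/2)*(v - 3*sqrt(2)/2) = v^3/2 - 3*sqrt(2)*v^2/2 - v/4 + 15*sqrt(2)/4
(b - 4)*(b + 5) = b^2 + b - 20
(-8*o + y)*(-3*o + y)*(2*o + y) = 48*o^3 + 2*o^2*y - 9*o*y^2 + y^3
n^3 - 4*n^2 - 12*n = n*(n - 6)*(n + 2)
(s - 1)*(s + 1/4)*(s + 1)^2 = s^4 + 5*s^3/4 - 3*s^2/4 - 5*s/4 - 1/4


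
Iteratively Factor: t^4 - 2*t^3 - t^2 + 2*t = (t - 2)*(t^3 - t) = t*(t - 2)*(t^2 - 1) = t*(t - 2)*(t - 1)*(t + 1)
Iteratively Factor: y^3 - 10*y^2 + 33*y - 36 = (y - 3)*(y^2 - 7*y + 12) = (y - 4)*(y - 3)*(y - 3)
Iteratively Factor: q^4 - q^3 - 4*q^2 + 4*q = (q + 2)*(q^3 - 3*q^2 + 2*q) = q*(q + 2)*(q^2 - 3*q + 2) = q*(q - 1)*(q + 2)*(q - 2)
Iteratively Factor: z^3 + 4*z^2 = (z)*(z^2 + 4*z) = z*(z + 4)*(z)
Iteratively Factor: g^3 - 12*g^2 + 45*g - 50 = (g - 5)*(g^2 - 7*g + 10) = (g - 5)^2*(g - 2)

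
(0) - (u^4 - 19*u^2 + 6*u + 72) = -u^4 + 19*u^2 - 6*u - 72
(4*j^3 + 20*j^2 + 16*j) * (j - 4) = 4*j^4 + 4*j^3 - 64*j^2 - 64*j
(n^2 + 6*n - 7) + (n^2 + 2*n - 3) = 2*n^2 + 8*n - 10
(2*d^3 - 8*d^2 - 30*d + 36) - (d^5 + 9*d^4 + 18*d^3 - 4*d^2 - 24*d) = -d^5 - 9*d^4 - 16*d^3 - 4*d^2 - 6*d + 36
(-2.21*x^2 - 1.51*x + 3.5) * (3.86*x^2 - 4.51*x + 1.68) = -8.5306*x^4 + 4.1385*x^3 + 16.6073*x^2 - 18.3218*x + 5.88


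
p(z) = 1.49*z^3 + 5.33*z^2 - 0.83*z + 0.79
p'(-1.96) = -4.55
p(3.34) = 112.99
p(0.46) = 1.68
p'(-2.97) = 6.94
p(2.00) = 32.37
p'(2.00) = 38.37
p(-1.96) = 11.67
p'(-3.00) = 7.42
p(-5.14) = -56.46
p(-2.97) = 11.24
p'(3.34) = 84.64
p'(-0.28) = -3.46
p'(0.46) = 5.02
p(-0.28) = 1.41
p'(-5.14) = 62.47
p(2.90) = 79.55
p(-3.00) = 11.02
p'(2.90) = 67.68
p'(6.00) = 224.05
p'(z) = 4.47*z^2 + 10.66*z - 0.83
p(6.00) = 509.53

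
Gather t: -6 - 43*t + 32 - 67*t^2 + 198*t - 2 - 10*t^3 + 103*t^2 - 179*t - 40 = -10*t^3 + 36*t^2 - 24*t - 16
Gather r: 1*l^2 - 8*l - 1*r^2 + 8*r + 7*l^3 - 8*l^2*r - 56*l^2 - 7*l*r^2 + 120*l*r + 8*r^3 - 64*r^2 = 7*l^3 - 55*l^2 - 8*l + 8*r^3 + r^2*(-7*l - 65) + r*(-8*l^2 + 120*l + 8)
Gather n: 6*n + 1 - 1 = 6*n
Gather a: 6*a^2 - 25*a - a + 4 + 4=6*a^2 - 26*a + 8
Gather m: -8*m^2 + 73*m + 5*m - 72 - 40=-8*m^2 + 78*m - 112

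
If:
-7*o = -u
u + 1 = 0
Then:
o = -1/7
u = -1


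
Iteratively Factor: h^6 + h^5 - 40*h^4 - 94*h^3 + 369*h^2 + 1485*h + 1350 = (h + 2)*(h^5 - h^4 - 38*h^3 - 18*h^2 + 405*h + 675) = (h + 2)*(h + 3)*(h^4 - 4*h^3 - 26*h^2 + 60*h + 225) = (h - 5)*(h + 2)*(h + 3)*(h^3 + h^2 - 21*h - 45) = (h - 5)*(h + 2)*(h + 3)^2*(h^2 - 2*h - 15) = (h - 5)^2*(h + 2)*(h + 3)^2*(h + 3)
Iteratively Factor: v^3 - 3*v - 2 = (v + 1)*(v^2 - v - 2) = (v - 2)*(v + 1)*(v + 1)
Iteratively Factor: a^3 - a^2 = (a)*(a^2 - a) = a^2*(a - 1)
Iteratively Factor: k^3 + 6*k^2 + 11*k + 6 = (k + 1)*(k^2 + 5*k + 6) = (k + 1)*(k + 2)*(k + 3)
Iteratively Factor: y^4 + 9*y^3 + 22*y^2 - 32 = (y - 1)*(y^3 + 10*y^2 + 32*y + 32) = (y - 1)*(y + 4)*(y^2 + 6*y + 8) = (y - 1)*(y + 4)^2*(y + 2)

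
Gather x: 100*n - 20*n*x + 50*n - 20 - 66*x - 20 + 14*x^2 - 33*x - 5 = 150*n + 14*x^2 + x*(-20*n - 99) - 45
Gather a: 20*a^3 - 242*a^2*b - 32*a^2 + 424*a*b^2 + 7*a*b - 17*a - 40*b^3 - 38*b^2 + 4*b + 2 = 20*a^3 + a^2*(-242*b - 32) + a*(424*b^2 + 7*b - 17) - 40*b^3 - 38*b^2 + 4*b + 2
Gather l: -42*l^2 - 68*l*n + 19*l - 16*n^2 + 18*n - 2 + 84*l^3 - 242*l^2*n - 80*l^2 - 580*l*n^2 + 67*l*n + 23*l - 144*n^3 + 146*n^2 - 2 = 84*l^3 + l^2*(-242*n - 122) + l*(-580*n^2 - n + 42) - 144*n^3 + 130*n^2 + 18*n - 4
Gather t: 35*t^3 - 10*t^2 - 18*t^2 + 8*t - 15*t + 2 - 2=35*t^3 - 28*t^2 - 7*t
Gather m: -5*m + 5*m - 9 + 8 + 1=0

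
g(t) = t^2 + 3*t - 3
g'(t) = 2*t + 3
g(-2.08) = -4.91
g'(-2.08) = -1.16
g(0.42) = -1.56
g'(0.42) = 3.84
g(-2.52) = -4.21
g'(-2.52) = -2.04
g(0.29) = -2.05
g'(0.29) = 3.58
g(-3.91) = 0.56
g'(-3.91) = -4.82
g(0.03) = -2.91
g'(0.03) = 3.06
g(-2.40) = -4.44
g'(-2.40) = -1.80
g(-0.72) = -4.64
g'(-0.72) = 1.56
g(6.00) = 51.00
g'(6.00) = 15.00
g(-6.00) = 15.00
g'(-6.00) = -9.00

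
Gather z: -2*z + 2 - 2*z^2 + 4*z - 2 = -2*z^2 + 2*z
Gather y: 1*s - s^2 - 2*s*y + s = -s^2 - 2*s*y + 2*s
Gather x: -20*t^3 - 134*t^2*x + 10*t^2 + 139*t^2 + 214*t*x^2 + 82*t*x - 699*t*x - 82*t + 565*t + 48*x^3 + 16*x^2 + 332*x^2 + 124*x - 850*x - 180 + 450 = -20*t^3 + 149*t^2 + 483*t + 48*x^3 + x^2*(214*t + 348) + x*(-134*t^2 - 617*t - 726) + 270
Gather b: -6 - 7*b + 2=-7*b - 4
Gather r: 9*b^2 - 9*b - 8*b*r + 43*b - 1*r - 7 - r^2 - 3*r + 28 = 9*b^2 + 34*b - r^2 + r*(-8*b - 4) + 21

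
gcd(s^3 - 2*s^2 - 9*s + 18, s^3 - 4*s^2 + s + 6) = s^2 - 5*s + 6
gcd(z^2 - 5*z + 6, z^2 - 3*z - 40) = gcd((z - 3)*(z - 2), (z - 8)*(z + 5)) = 1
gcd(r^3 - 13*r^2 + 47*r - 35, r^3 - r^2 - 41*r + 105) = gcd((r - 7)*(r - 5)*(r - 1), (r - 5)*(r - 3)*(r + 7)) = r - 5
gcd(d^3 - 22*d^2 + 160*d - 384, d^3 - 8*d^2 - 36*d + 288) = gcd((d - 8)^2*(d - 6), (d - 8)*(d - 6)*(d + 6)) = d^2 - 14*d + 48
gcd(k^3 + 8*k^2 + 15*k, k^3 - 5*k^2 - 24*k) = k^2 + 3*k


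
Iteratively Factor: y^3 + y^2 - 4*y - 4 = (y + 1)*(y^2 - 4) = (y + 1)*(y + 2)*(y - 2)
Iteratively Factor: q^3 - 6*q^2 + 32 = (q - 4)*(q^2 - 2*q - 8) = (q - 4)^2*(q + 2)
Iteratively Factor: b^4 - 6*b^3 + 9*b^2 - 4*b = (b - 1)*(b^3 - 5*b^2 + 4*b) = (b - 4)*(b - 1)*(b^2 - b) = b*(b - 4)*(b - 1)*(b - 1)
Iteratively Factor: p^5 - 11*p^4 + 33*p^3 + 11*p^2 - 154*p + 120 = (p - 4)*(p^4 - 7*p^3 + 5*p^2 + 31*p - 30) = (p - 4)*(p - 3)*(p^3 - 4*p^2 - 7*p + 10) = (p - 4)*(p - 3)*(p + 2)*(p^2 - 6*p + 5) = (p - 5)*(p - 4)*(p - 3)*(p + 2)*(p - 1)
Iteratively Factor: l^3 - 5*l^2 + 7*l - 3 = (l - 3)*(l^2 - 2*l + 1) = (l - 3)*(l - 1)*(l - 1)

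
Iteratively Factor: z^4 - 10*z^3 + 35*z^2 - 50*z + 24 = (z - 1)*(z^3 - 9*z^2 + 26*z - 24) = (z - 2)*(z - 1)*(z^2 - 7*z + 12) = (z - 4)*(z - 2)*(z - 1)*(z - 3)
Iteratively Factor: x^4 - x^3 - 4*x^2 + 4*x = (x)*(x^3 - x^2 - 4*x + 4) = x*(x + 2)*(x^2 - 3*x + 2) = x*(x - 1)*(x + 2)*(x - 2)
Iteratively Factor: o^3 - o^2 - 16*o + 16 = (o + 4)*(o^2 - 5*o + 4) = (o - 4)*(o + 4)*(o - 1)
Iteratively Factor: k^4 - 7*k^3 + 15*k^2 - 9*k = (k - 3)*(k^3 - 4*k^2 + 3*k) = (k - 3)*(k - 1)*(k^2 - 3*k) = (k - 3)^2*(k - 1)*(k)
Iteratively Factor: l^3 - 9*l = (l - 3)*(l^2 + 3*l) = l*(l - 3)*(l + 3)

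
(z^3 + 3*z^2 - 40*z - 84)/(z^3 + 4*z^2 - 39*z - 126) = (z + 2)/(z + 3)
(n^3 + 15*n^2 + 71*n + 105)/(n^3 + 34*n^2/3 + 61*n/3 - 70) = 3*(n^2 + 8*n + 15)/(3*n^2 + 13*n - 30)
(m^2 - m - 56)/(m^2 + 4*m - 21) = (m - 8)/(m - 3)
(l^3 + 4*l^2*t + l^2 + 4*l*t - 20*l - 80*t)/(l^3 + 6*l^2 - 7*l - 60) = (l^2 + 4*l*t - 4*l - 16*t)/(l^2 + l - 12)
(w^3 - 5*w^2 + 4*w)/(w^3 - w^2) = (w - 4)/w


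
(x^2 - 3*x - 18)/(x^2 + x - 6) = (x - 6)/(x - 2)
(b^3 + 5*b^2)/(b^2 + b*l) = b*(b + 5)/(b + l)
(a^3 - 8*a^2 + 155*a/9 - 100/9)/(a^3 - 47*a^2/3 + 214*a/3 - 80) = (3*a^2 - 19*a + 20)/(3*(a^2 - 14*a + 48))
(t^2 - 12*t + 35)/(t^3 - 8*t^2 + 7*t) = (t - 5)/(t*(t - 1))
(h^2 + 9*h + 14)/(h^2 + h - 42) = (h + 2)/(h - 6)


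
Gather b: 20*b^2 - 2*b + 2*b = 20*b^2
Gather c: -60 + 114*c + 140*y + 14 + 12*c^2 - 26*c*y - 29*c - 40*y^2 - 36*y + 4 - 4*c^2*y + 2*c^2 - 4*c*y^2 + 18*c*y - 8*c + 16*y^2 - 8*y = c^2*(14 - 4*y) + c*(-4*y^2 - 8*y + 77) - 24*y^2 + 96*y - 42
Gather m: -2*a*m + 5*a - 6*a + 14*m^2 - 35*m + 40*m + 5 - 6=-a + 14*m^2 + m*(5 - 2*a) - 1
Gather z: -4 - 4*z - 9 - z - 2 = -5*z - 15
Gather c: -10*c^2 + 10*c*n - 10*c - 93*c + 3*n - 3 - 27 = -10*c^2 + c*(10*n - 103) + 3*n - 30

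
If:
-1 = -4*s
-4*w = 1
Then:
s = 1/4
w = -1/4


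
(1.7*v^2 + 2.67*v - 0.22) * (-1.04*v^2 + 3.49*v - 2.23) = -1.768*v^4 + 3.1562*v^3 + 5.7561*v^2 - 6.7219*v + 0.4906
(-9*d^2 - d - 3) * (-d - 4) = 9*d^3 + 37*d^2 + 7*d + 12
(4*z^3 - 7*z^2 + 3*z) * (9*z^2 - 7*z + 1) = 36*z^5 - 91*z^4 + 80*z^3 - 28*z^2 + 3*z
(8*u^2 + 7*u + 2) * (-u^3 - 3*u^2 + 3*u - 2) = -8*u^5 - 31*u^4 + u^3 - u^2 - 8*u - 4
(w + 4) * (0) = 0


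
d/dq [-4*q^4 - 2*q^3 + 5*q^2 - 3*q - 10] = -16*q^3 - 6*q^2 + 10*q - 3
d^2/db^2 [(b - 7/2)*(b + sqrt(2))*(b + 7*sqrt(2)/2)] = 6*b - 7 + 9*sqrt(2)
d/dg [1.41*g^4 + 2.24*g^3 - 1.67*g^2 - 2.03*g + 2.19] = 5.64*g^3 + 6.72*g^2 - 3.34*g - 2.03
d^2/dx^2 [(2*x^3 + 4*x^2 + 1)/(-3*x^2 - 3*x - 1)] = 2*(24*x^3 - 9*x^2 - 33*x - 10)/(27*x^6 + 81*x^5 + 108*x^4 + 81*x^3 + 36*x^2 + 9*x + 1)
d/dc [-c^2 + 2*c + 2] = 2 - 2*c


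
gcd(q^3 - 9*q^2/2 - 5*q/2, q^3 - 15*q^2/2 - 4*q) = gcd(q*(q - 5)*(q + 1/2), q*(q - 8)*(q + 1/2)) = q^2 + q/2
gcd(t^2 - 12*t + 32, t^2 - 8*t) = t - 8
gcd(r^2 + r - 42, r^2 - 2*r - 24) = r - 6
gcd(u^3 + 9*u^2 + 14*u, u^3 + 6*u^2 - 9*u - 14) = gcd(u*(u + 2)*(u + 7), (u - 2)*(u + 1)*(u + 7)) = u + 7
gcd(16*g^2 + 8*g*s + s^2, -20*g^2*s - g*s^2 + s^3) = 4*g + s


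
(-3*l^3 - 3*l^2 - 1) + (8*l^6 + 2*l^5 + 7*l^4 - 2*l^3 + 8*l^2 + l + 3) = 8*l^6 + 2*l^5 + 7*l^4 - 5*l^3 + 5*l^2 + l + 2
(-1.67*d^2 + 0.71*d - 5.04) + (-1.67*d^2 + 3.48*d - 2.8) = -3.34*d^2 + 4.19*d - 7.84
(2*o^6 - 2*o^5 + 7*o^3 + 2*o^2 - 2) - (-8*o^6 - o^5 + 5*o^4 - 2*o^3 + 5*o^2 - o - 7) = 10*o^6 - o^5 - 5*o^4 + 9*o^3 - 3*o^2 + o + 5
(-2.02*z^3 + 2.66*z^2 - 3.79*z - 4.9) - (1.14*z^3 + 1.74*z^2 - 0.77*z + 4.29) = -3.16*z^3 + 0.92*z^2 - 3.02*z - 9.19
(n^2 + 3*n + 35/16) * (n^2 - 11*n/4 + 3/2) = n^4 + n^3/4 - 73*n^2/16 - 97*n/64 + 105/32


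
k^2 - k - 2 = (k - 2)*(k + 1)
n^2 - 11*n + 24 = (n - 8)*(n - 3)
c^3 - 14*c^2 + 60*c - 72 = (c - 6)^2*(c - 2)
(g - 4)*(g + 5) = g^2 + g - 20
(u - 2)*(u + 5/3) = u^2 - u/3 - 10/3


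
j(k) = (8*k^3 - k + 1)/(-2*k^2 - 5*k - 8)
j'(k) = (4*k + 5)*(8*k^3 - k + 1)/(-2*k^2 - 5*k - 8)^2 + (24*k^2 - 1)/(-2*k^2 - 5*k - 8)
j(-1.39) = 3.89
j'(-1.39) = -8.79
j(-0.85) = 0.59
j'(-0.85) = -3.33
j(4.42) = -9.94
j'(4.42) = -3.51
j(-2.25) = 12.78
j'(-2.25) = -10.09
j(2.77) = -4.52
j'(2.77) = -2.97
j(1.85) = -2.07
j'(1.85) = -2.30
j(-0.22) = -0.16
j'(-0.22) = 0.07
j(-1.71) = 7.04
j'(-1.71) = -10.61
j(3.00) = -5.22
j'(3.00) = -3.08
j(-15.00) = 70.45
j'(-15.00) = -3.98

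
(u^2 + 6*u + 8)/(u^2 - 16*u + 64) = (u^2 + 6*u + 8)/(u^2 - 16*u + 64)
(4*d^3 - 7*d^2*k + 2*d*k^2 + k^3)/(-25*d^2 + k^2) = (-4*d^3 + 7*d^2*k - 2*d*k^2 - k^3)/(25*d^2 - k^2)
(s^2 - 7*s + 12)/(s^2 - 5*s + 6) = (s - 4)/(s - 2)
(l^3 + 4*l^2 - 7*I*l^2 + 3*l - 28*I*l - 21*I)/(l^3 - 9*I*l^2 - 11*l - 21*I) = (l^2 + 4*l + 3)/(l^2 - 2*I*l + 3)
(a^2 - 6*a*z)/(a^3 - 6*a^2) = (a - 6*z)/(a*(a - 6))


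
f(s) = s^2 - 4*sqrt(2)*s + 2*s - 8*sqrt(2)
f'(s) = 2*s - 4*sqrt(2) + 2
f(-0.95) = -6.94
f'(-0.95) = -5.56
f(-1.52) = -3.44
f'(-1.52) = -6.70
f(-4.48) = 25.14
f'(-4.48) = -12.62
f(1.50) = -14.55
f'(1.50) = -0.66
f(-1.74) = -1.92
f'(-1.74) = -7.14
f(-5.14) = 33.90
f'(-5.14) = -13.94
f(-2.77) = 6.49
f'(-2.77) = -9.20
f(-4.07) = 20.13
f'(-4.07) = -11.80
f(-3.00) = 8.66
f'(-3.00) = -9.66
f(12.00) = 88.80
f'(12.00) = 20.34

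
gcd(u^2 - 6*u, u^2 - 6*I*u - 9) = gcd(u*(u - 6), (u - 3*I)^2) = 1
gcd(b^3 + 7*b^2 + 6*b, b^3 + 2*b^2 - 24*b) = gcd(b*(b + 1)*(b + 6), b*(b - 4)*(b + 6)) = b^2 + 6*b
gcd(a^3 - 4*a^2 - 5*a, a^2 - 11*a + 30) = a - 5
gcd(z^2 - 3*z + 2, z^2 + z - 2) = z - 1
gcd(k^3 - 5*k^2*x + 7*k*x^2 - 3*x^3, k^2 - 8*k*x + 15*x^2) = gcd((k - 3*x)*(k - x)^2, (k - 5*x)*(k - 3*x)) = -k + 3*x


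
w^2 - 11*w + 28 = (w - 7)*(w - 4)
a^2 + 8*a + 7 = (a + 1)*(a + 7)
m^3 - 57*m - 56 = (m - 8)*(m + 1)*(m + 7)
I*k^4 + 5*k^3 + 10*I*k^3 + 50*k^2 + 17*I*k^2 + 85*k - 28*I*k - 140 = (k + 4)*(k + 7)*(k - 5*I)*(I*k - I)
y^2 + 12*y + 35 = (y + 5)*(y + 7)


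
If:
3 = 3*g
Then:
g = 1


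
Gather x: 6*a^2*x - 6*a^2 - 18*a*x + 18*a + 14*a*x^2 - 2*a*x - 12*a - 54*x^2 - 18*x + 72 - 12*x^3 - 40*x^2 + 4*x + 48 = -6*a^2 + 6*a - 12*x^3 + x^2*(14*a - 94) + x*(6*a^2 - 20*a - 14) + 120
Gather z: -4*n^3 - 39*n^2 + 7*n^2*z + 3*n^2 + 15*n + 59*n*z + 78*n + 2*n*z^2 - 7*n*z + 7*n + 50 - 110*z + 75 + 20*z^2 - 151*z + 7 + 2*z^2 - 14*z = -4*n^3 - 36*n^2 + 100*n + z^2*(2*n + 22) + z*(7*n^2 + 52*n - 275) + 132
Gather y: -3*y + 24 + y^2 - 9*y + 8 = y^2 - 12*y + 32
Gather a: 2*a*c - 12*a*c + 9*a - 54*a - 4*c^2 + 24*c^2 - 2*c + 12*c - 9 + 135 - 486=a*(-10*c - 45) + 20*c^2 + 10*c - 360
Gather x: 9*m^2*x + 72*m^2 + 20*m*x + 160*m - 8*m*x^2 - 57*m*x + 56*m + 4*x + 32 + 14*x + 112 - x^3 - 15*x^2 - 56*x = 72*m^2 + 216*m - x^3 + x^2*(-8*m - 15) + x*(9*m^2 - 37*m - 38) + 144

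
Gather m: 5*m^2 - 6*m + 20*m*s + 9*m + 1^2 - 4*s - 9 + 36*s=5*m^2 + m*(20*s + 3) + 32*s - 8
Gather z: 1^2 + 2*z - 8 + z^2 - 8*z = z^2 - 6*z - 7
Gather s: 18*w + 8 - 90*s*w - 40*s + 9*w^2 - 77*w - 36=s*(-90*w - 40) + 9*w^2 - 59*w - 28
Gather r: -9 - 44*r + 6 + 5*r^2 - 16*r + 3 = 5*r^2 - 60*r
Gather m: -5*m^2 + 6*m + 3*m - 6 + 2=-5*m^2 + 9*m - 4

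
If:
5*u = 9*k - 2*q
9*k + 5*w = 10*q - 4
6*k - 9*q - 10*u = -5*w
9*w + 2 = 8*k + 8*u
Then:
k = -294/1261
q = -226/1261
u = -2194/6305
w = -4658/6305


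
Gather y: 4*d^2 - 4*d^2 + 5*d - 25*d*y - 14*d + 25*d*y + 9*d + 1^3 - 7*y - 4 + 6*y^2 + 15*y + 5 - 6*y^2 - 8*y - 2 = 0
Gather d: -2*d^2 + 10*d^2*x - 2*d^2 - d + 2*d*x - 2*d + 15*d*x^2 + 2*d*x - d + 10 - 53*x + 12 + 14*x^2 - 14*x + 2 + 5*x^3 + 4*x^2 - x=d^2*(10*x - 4) + d*(15*x^2 + 4*x - 4) + 5*x^3 + 18*x^2 - 68*x + 24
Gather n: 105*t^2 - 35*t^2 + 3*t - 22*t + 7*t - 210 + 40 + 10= 70*t^2 - 12*t - 160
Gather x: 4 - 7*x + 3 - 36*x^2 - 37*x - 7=-36*x^2 - 44*x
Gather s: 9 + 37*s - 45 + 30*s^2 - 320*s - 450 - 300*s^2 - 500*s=-270*s^2 - 783*s - 486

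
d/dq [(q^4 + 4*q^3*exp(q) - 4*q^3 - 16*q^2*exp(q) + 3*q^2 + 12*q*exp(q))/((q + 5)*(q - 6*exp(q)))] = (q*(q + 5)*(6*exp(q) - 1)*(q^3 + 4*q^2*exp(q) - 4*q^2 - 16*q*exp(q) + 3*q + 12*exp(q)) + q*(q - 6*exp(q))*(-q^3 - 4*q^2*exp(q) + 4*q^2 + 16*q*exp(q) - 3*q - 12*exp(q)) + 2*(q + 5)*(q - 6*exp(q))*(2*q^3*exp(q) + 2*q^3 - 2*q^2*exp(q) - 6*q^2 - 10*q*exp(q) + 3*q + 6*exp(q)))/((q + 5)^2*(q - 6*exp(q))^2)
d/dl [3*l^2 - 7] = 6*l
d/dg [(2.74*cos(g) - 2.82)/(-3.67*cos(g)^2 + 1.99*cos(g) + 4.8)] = (-10.0558*cos(g)^2 + 20.6988*cos(g) - 18.7638)*sin(g)/(13.4689*cos(g)^4 - 14.6066*cos(g)^3 - 31.2719*cos(g)^2 + 19.104*cos(g) + 23.04)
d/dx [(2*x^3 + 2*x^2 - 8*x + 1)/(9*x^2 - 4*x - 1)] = 2*(9*x^4 - 8*x^3 + 29*x^2 - 11*x + 6)/(81*x^4 - 72*x^3 - 2*x^2 + 8*x + 1)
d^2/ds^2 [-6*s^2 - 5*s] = -12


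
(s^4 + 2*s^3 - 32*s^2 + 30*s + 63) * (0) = 0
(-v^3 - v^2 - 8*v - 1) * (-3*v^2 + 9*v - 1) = 3*v^5 - 6*v^4 + 16*v^3 - 68*v^2 - v + 1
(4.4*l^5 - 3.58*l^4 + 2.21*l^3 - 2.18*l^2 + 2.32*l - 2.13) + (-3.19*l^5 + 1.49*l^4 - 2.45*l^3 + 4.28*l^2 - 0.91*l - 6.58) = 1.21*l^5 - 2.09*l^4 - 0.24*l^3 + 2.1*l^2 + 1.41*l - 8.71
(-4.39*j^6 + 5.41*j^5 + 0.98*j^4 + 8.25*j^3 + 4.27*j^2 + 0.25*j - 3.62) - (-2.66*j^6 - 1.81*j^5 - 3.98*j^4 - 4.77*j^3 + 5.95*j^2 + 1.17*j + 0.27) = -1.73*j^6 + 7.22*j^5 + 4.96*j^4 + 13.02*j^3 - 1.68*j^2 - 0.92*j - 3.89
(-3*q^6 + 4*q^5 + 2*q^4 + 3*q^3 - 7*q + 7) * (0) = 0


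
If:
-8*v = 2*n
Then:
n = -4*v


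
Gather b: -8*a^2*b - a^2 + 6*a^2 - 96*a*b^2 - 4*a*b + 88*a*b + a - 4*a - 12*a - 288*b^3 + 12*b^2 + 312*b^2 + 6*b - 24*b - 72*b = 5*a^2 - 15*a - 288*b^3 + b^2*(324 - 96*a) + b*(-8*a^2 + 84*a - 90)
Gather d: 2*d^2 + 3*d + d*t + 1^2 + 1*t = 2*d^2 + d*(t + 3) + t + 1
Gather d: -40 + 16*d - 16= 16*d - 56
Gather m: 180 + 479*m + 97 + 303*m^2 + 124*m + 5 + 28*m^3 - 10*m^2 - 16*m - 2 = 28*m^3 + 293*m^2 + 587*m + 280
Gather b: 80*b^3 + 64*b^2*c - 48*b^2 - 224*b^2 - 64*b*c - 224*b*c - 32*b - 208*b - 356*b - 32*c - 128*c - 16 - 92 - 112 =80*b^3 + b^2*(64*c - 272) + b*(-288*c - 596) - 160*c - 220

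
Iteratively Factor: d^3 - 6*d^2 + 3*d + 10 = (d + 1)*(d^2 - 7*d + 10) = (d - 2)*(d + 1)*(d - 5)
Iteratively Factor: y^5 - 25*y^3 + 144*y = (y - 4)*(y^4 + 4*y^3 - 9*y^2 - 36*y) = (y - 4)*(y + 3)*(y^3 + y^2 - 12*y) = (y - 4)*(y + 3)*(y + 4)*(y^2 - 3*y) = (y - 4)*(y - 3)*(y + 3)*(y + 4)*(y)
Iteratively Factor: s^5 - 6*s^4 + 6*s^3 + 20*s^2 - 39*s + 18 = (s - 1)*(s^4 - 5*s^3 + s^2 + 21*s - 18) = (s - 1)^2*(s^3 - 4*s^2 - 3*s + 18) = (s - 3)*(s - 1)^2*(s^2 - s - 6) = (s - 3)^2*(s - 1)^2*(s + 2)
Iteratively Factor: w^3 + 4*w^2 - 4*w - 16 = (w + 4)*(w^2 - 4) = (w - 2)*(w + 4)*(w + 2)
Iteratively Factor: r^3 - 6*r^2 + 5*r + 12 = (r + 1)*(r^2 - 7*r + 12) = (r - 3)*(r + 1)*(r - 4)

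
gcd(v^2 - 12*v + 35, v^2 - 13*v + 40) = v - 5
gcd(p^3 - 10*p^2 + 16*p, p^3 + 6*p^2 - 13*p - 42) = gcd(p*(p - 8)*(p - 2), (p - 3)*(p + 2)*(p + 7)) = 1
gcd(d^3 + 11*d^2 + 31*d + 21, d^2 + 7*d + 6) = d + 1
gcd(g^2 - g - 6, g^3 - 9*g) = g - 3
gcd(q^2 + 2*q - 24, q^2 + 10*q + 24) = q + 6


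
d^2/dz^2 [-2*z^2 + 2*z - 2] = -4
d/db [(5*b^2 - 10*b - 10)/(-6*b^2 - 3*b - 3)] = 25*b*(-b - 2)/(3*(4*b^4 + 4*b^3 + 5*b^2 + 2*b + 1))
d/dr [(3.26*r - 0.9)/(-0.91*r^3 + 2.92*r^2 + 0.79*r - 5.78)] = (5.9332*r^3 - 11.9762*r^2 + 5.256*r - 18.1318)/(0.8281*r^6 - 5.3144*r^5 + 7.0886*r^4 + 15.1332*r^3 - 33.1311*r^2 - 9.1324*r + 33.4084)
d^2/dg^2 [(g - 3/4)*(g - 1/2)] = 2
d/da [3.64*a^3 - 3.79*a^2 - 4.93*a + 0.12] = 10.92*a^2 - 7.58*a - 4.93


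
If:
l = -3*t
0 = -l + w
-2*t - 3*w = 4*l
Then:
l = 0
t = 0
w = 0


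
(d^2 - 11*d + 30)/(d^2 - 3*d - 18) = (d - 5)/(d + 3)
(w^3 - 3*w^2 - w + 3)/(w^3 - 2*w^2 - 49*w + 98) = (w^3 - 3*w^2 - w + 3)/(w^3 - 2*w^2 - 49*w + 98)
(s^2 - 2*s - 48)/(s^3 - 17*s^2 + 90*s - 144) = (s + 6)/(s^2 - 9*s + 18)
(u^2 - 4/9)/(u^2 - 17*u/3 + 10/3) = (u + 2/3)/(u - 5)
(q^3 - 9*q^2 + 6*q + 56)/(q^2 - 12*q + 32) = (q^2 - 5*q - 14)/(q - 8)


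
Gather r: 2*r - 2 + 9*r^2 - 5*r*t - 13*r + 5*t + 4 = 9*r^2 + r*(-5*t - 11) + 5*t + 2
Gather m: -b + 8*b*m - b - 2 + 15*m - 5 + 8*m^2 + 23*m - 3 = -2*b + 8*m^2 + m*(8*b + 38) - 10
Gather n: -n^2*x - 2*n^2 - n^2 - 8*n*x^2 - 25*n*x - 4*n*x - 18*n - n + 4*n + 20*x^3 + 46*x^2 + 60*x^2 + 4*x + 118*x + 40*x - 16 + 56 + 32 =n^2*(-x - 3) + n*(-8*x^2 - 29*x - 15) + 20*x^3 + 106*x^2 + 162*x + 72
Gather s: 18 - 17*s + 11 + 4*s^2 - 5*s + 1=4*s^2 - 22*s + 30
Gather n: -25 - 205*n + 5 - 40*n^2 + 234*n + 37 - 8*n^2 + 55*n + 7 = -48*n^2 + 84*n + 24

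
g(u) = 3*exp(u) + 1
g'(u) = 3*exp(u)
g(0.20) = 4.66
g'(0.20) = 3.66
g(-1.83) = 1.48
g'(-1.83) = 0.48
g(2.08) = 25.01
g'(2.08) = 24.01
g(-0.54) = 2.75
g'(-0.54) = 1.75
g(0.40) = 5.48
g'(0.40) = 4.48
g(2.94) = 57.75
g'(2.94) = 56.75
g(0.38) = 5.39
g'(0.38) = 4.39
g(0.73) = 7.23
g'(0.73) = 6.23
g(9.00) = 24310.25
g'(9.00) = 24309.25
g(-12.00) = 1.00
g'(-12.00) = 0.00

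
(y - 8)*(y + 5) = y^2 - 3*y - 40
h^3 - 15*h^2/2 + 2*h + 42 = (h - 6)*(h - 7/2)*(h + 2)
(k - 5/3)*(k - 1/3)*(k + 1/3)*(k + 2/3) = k^4 - k^3 - 11*k^2/9 + k/9 + 10/81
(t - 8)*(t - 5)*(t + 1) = t^3 - 12*t^2 + 27*t + 40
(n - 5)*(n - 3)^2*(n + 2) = n^4 - 9*n^3 + 17*n^2 + 33*n - 90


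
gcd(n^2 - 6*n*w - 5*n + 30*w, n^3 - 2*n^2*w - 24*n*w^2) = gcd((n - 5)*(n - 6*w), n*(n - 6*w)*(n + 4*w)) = -n + 6*w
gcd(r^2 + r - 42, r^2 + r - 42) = r^2 + r - 42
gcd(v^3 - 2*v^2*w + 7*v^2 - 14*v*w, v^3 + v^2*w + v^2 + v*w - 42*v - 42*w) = v + 7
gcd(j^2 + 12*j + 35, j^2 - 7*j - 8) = 1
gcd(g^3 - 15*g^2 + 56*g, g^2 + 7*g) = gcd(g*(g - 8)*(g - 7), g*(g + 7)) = g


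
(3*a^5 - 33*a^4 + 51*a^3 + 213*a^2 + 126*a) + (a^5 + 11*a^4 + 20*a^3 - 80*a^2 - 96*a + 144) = 4*a^5 - 22*a^4 + 71*a^3 + 133*a^2 + 30*a + 144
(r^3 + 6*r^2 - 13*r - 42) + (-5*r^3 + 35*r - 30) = -4*r^3 + 6*r^2 + 22*r - 72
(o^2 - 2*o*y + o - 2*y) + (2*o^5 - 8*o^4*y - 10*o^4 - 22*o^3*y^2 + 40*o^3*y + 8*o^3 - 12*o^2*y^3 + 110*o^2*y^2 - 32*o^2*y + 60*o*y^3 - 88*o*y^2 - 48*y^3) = 2*o^5 - 8*o^4*y - 10*o^4 - 22*o^3*y^2 + 40*o^3*y + 8*o^3 - 12*o^2*y^3 + 110*o^2*y^2 - 32*o^2*y + o^2 + 60*o*y^3 - 88*o*y^2 - 2*o*y + o - 48*y^3 - 2*y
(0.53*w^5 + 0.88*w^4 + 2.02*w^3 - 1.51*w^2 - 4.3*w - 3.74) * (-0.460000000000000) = -0.2438*w^5 - 0.4048*w^4 - 0.9292*w^3 + 0.6946*w^2 + 1.978*w + 1.7204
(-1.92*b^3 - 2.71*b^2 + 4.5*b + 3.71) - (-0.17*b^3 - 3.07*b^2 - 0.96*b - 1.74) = -1.75*b^3 + 0.36*b^2 + 5.46*b + 5.45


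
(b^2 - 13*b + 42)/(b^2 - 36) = (b - 7)/(b + 6)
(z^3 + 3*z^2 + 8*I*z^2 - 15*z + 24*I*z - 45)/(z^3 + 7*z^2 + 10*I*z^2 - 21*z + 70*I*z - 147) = (z^2 + z*(3 + 5*I) + 15*I)/(z^2 + 7*z*(1 + I) + 49*I)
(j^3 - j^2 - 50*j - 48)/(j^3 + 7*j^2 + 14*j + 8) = (j^2 - 2*j - 48)/(j^2 + 6*j + 8)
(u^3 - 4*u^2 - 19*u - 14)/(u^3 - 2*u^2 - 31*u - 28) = (u + 2)/(u + 4)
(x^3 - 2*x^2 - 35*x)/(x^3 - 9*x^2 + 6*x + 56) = x*(x + 5)/(x^2 - 2*x - 8)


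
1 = 1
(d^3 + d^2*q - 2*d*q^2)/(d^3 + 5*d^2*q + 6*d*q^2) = (d - q)/(d + 3*q)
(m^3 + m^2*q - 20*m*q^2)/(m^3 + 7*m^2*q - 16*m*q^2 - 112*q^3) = m*(m + 5*q)/(m^2 + 11*m*q + 28*q^2)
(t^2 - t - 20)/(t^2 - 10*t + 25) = (t + 4)/(t - 5)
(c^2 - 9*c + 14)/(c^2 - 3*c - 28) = (c - 2)/(c + 4)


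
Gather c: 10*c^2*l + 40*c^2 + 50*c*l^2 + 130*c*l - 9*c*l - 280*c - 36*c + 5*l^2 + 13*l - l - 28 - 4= c^2*(10*l + 40) + c*(50*l^2 + 121*l - 316) + 5*l^2 + 12*l - 32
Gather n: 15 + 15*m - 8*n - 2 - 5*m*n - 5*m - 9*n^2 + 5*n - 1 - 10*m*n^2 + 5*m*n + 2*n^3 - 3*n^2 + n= 10*m + 2*n^3 + n^2*(-10*m - 12) - 2*n + 12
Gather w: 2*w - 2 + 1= 2*w - 1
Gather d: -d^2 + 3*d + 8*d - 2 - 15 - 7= -d^2 + 11*d - 24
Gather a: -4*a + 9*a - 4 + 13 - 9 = 5*a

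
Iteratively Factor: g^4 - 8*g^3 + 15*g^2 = (g)*(g^3 - 8*g^2 + 15*g) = g*(g - 5)*(g^2 - 3*g) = g^2*(g - 5)*(g - 3)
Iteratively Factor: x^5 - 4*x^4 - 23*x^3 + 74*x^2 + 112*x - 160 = (x + 2)*(x^4 - 6*x^3 - 11*x^2 + 96*x - 80) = (x + 2)*(x + 4)*(x^3 - 10*x^2 + 29*x - 20) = (x - 1)*(x + 2)*(x + 4)*(x^2 - 9*x + 20) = (x - 4)*(x - 1)*(x + 2)*(x + 4)*(x - 5)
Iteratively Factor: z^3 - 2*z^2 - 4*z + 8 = (z - 2)*(z^2 - 4) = (z - 2)*(z + 2)*(z - 2)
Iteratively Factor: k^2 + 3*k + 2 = (k + 1)*(k + 2)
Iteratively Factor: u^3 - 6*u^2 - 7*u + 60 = (u - 4)*(u^2 - 2*u - 15) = (u - 5)*(u - 4)*(u + 3)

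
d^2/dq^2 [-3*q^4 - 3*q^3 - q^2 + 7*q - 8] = -36*q^2 - 18*q - 2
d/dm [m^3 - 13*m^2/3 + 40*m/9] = 3*m^2 - 26*m/3 + 40/9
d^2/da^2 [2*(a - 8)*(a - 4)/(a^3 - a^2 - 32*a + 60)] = 4*(a^6 - 36*a^5 + 324*a^4 - 1104*a^3 + 1524*a^2 - 4848*a + 15248)/(a^9 - 3*a^8 - 93*a^7 + 371*a^6 + 2616*a^5 - 14412*a^4 - 10448*a^3 + 173520*a^2 - 345600*a + 216000)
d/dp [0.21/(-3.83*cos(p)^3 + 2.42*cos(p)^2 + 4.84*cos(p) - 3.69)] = (-2.4129*cos(p)^2 + 1.0164*cos(p) + 1.0164)*sin(p)/(3.83*cos(p)^3 - 2.42*cos(p)^2 - 4.84*cos(p) + 3.69)^2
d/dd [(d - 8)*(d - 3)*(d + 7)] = 3*d^2 - 8*d - 53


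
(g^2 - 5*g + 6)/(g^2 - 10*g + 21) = (g - 2)/(g - 7)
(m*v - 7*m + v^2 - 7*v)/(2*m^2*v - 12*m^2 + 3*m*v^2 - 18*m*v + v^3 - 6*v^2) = (v - 7)/(2*m*v - 12*m + v^2 - 6*v)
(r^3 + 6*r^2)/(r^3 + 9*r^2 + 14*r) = r*(r + 6)/(r^2 + 9*r + 14)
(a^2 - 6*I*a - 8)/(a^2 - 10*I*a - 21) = (-a^2 + 6*I*a + 8)/(-a^2 + 10*I*a + 21)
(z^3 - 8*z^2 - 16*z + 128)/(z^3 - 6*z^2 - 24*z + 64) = (z - 4)/(z - 2)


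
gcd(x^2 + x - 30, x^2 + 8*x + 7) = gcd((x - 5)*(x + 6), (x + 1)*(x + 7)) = 1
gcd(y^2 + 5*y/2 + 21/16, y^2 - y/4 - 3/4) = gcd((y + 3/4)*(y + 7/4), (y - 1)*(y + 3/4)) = y + 3/4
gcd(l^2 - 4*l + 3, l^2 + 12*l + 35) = 1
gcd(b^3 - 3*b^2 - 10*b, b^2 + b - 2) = b + 2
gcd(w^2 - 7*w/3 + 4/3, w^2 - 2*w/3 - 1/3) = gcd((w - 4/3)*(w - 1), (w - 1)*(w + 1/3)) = w - 1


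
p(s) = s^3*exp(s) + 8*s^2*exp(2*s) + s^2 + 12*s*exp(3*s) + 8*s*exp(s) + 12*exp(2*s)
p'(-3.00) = -6.51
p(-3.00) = 6.66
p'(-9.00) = -18.07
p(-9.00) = 80.90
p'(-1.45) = -1.60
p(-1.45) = 0.03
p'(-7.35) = -14.88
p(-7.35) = 53.73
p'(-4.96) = -10.46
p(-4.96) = 23.48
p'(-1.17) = -0.27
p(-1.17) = -0.24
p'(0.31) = 130.73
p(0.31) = 36.68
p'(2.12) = 60485.86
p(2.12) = 18264.23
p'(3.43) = 4246192.97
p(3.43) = 1314893.19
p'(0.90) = 1018.33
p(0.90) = 292.81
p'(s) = s^3*exp(s) + 16*s^2*exp(2*s) + 3*s^2*exp(s) + 36*s*exp(3*s) + 16*s*exp(2*s) + 8*s*exp(s) + 2*s + 12*exp(3*s) + 24*exp(2*s) + 8*exp(s)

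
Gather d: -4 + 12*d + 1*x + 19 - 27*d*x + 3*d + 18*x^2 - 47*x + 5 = d*(15 - 27*x) + 18*x^2 - 46*x + 20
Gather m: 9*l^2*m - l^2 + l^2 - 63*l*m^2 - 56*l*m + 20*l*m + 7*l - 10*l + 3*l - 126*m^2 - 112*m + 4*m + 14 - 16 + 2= m^2*(-63*l - 126) + m*(9*l^2 - 36*l - 108)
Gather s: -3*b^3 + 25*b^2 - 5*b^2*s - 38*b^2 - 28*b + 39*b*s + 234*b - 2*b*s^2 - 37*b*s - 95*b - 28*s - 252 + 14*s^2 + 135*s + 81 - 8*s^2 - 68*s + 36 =-3*b^3 - 13*b^2 + 111*b + s^2*(6 - 2*b) + s*(-5*b^2 + 2*b + 39) - 135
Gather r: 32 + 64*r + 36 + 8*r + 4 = 72*r + 72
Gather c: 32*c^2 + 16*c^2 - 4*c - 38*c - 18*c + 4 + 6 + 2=48*c^2 - 60*c + 12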